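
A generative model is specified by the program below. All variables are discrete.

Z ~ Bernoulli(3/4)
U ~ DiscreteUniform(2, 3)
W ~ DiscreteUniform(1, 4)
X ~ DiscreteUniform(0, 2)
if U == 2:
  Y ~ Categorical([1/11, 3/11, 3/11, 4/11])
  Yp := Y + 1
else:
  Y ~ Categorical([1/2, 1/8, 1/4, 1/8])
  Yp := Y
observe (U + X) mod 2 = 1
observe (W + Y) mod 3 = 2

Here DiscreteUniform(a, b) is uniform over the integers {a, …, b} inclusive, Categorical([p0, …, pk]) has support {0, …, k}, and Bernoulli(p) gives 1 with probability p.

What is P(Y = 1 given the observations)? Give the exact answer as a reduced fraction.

P(Y = 1 | obs) = 46/155

Enumerate traces; 30 have nonzero weight after conditioning:
  (Z=0, U=2, W=1, X=1, Y=1) weight 1/352
  (Z=0, U=2, W=2, X=1, Y=0) weight 1/1056
  (Z=0, U=2, W=2, X=1, Y=3) weight 1/264
  (Z=0, U=2, W=3, X=1, Y=2) weight 1/352
  (Z=0, U=2, W=4, X=1, Y=1) weight 1/352
  (Z=0, U=3, W=1, X=0, Y=1) weight 1/768
  (Z=0, U=3, W=1, X=2, Y=1) weight 1/768
  (Z=0, U=3, W=2, X=0, Y=0) weight 1/192
  … 22 more
Group by Y:
  weight(Y=0) = 1/22
  weight(Y=1) = 23/528
  weight(Y=2) = 17/528
  weight(Y=3) = 9/352
Total weight = 1/22 + 23/528 + 17/528 + 9/352 = 155/1056
P(Y=0 | obs) = 1/22 / 155/1056 = 48/155
P(Y=1 | obs) = 23/528 / 155/1056 = 46/155
P(Y=2 | obs) = 17/528 / 155/1056 = 34/155
P(Y=3 | obs) = 9/352 / 155/1056 = 27/155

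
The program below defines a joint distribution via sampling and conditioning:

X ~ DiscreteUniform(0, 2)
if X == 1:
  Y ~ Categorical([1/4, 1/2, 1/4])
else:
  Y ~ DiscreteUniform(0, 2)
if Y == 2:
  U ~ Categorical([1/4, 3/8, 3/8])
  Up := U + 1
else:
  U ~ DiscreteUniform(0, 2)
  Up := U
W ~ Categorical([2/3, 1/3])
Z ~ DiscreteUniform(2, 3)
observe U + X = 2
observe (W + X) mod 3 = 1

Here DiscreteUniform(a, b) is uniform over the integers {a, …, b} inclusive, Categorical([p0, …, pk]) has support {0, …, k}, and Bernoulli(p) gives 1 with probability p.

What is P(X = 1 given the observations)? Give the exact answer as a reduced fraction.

Enumerate traces; 12 have nonzero weight after conditioning:
  (X=0, Y=0, U=2, W=1, Z=2) weight 1/162
  (X=0, Y=0, U=2, W=1, Z=3) weight 1/162
  (X=0, Y=1, U=2, W=1, Z=2) weight 1/162
  (X=0, Y=1, U=2, W=1, Z=3) weight 1/162
  (X=0, Y=2, U=2, W=1, Z=2) weight 1/144
  (X=0, Y=2, U=2, W=1, Z=3) weight 1/144
  (X=1, Y=0, U=1, W=0, Z=2) weight 1/108
  (X=1, Y=0, U=1, W=0, Z=3) weight 1/108
  … 4 more
Group by X:
  weight(X=0) = 25/648
  weight(X=1) = 11/144
Total weight = 25/648 + 11/144 = 149/1296
P(X=0 | obs) = 25/648 / 149/1296 = 50/149
P(X=1 | obs) = 11/144 / 149/1296 = 99/149

P(X = 1 | obs) = 99/149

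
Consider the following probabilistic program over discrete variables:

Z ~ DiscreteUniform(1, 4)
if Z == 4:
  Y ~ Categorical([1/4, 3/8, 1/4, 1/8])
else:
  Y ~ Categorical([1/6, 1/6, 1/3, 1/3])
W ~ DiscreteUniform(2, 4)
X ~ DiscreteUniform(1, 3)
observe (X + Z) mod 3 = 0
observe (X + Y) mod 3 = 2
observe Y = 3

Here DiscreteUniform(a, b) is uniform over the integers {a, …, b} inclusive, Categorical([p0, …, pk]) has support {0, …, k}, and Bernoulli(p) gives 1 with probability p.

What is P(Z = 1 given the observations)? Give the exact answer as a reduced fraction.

Enumerate traces; 6 have nonzero weight after conditioning:
  (Z=1, Y=3, W=2, X=2) weight 1/108
  (Z=1, Y=3, W=3, X=2) weight 1/108
  (Z=1, Y=3, W=4, X=2) weight 1/108
  (Z=4, Y=3, W=2, X=2) weight 1/288
  (Z=4, Y=3, W=3, X=2) weight 1/288
  (Z=4, Y=3, W=4, X=2) weight 1/288
Group by Z:
  weight(Z=1) = 1/36
  weight(Z=4) = 1/96
Total weight = 1/36 + 1/96 = 11/288
P(Z=1 | obs) = 1/36 / 11/288 = 8/11
P(Z=4 | obs) = 1/96 / 11/288 = 3/11

P(Z = 1 | obs) = 8/11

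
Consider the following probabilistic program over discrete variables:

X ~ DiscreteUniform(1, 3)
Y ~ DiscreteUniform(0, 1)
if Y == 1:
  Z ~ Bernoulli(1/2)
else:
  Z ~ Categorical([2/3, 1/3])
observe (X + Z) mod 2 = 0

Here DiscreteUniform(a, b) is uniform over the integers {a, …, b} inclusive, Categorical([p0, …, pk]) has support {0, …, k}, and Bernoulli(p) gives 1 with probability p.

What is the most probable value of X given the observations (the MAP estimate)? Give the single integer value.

argmax_v P(X = v | obs) = 2

Enumerate traces; 6 have nonzero weight after conditioning:
  (X=1, Y=0, Z=1) weight 1/18
  (X=1, Y=1, Z=1) weight 1/12
  (X=2, Y=0, Z=0) weight 1/9
  (X=2, Y=1, Z=0) weight 1/12
  (X=3, Y=0, Z=1) weight 1/18
  (X=3, Y=1, Z=1) weight 1/12
Group by X:
  weight(X=1) = 5/36
  weight(X=2) = 7/36
  weight(X=3) = 5/36
Total weight = 5/36 + 7/36 + 5/36 = 17/36
P(X=1 | obs) = 5/36 / 17/36 = 5/17
P(X=2 | obs) = 7/36 / 17/36 = 7/17
P(X=3 | obs) = 5/36 / 17/36 = 5/17
argmax = 2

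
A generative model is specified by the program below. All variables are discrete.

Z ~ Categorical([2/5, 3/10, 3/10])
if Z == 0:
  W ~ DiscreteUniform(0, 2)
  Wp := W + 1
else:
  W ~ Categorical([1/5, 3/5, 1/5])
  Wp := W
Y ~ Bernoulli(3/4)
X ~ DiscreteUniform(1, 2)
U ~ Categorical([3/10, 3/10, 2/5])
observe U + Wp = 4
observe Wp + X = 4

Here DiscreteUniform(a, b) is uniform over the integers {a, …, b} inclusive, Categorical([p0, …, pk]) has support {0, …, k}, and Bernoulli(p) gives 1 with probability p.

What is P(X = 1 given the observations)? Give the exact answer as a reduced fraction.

Enumerate traces; 8 have nonzero weight after conditioning:
  (Z=0, W=1, Y=0, X=2, U=2) weight 1/150
  (Z=0, W=1, Y=1, X=2, U=2) weight 1/50
  (Z=0, W=2, Y=0, X=1, U=1) weight 1/200
  (Z=0, W=2, Y=1, X=1, U=1) weight 3/200
  (Z=1, W=2, Y=0, X=2, U=2) weight 3/1000
  (Z=1, W=2, Y=1, X=2, U=2) weight 9/1000
  (Z=2, W=2, Y=0, X=2, U=2) weight 3/1000
  (Z=2, W=2, Y=1, X=2, U=2) weight 9/1000
Group by X:
  weight(X=1) = 1/50
  weight(X=2) = 19/375
Total weight = 1/50 + 19/375 = 53/750
P(X=1 | obs) = 1/50 / 53/750 = 15/53
P(X=2 | obs) = 19/375 / 53/750 = 38/53

P(X = 1 | obs) = 15/53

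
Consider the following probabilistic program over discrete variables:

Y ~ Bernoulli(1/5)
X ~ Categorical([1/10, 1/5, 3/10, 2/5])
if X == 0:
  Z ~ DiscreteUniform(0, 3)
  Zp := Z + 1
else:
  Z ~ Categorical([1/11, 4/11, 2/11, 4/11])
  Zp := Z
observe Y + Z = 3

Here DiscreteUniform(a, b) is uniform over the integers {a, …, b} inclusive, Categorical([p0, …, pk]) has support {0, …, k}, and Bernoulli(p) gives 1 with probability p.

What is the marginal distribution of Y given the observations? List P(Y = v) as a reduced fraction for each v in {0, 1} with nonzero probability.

P(Y=0) = 620/703, P(Y=1) = 83/703

Enumerate traces; 8 have nonzero weight after conditioning:
  (Y=0, X=0, Z=3) weight 1/50
  (Y=0, X=1, Z=3) weight 16/275
  (Y=0, X=2, Z=3) weight 24/275
  (Y=0, X=3, Z=3) weight 32/275
  (Y=1, X=0, Z=2) weight 1/200
  (Y=1, X=1, Z=2) weight 2/275
  (Y=1, X=2, Z=2) weight 3/275
  (Y=1, X=3, Z=2) weight 4/275
Group by Y:
  weight(Y=0) = 31/110
  weight(Y=1) = 83/2200
Total weight = 31/110 + 83/2200 = 703/2200
P(Y=0 | obs) = 31/110 / 703/2200 = 620/703
P(Y=1 | obs) = 83/2200 / 703/2200 = 83/703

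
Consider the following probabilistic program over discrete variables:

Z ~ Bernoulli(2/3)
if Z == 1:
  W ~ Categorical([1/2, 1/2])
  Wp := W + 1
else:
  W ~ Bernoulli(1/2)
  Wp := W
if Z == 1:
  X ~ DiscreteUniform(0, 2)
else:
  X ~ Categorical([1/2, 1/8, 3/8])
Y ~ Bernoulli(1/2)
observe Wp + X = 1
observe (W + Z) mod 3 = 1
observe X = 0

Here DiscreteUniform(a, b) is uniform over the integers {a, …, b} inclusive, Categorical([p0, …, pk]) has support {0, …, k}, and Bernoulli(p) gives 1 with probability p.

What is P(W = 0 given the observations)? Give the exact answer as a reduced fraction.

Enumerate traces; 4 have nonzero weight after conditioning:
  (Z=0, W=1, X=0, Y=0) weight 1/24
  (Z=0, W=1, X=0, Y=1) weight 1/24
  (Z=1, W=0, X=0, Y=0) weight 1/18
  (Z=1, W=0, X=0, Y=1) weight 1/18
Group by W:
  weight(W=0) = 1/9
  weight(W=1) = 1/12
Total weight = 1/9 + 1/12 = 7/36
P(W=0 | obs) = 1/9 / 7/36 = 4/7
P(W=1 | obs) = 1/12 / 7/36 = 3/7

P(W = 0 | obs) = 4/7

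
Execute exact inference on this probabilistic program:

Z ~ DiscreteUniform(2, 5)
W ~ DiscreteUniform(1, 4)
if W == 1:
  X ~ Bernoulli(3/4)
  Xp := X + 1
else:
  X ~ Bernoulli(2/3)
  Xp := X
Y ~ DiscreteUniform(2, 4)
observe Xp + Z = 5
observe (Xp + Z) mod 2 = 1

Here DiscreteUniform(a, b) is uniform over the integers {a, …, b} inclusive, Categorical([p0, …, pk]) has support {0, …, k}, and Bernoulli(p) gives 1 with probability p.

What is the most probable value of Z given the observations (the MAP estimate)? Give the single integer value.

argmax_v P(Z = v | obs) = 4

Enumerate traces; 24 have nonzero weight after conditioning:
  (Z=3, W=1, X=1, Y=2) weight 1/64
  (Z=3, W=1, X=1, Y=3) weight 1/64
  (Z=3, W=1, X=1, Y=4) weight 1/64
  (Z=4, W=1, X=0, Y=2) weight 1/192
  (Z=4, W=1, X=0, Y=3) weight 1/192
  (Z=4, W=1, X=0, Y=4) weight 1/192
  (Z=4, W=2, X=1, Y=2) weight 1/72
  (Z=4, W=2, X=1, Y=3) weight 1/72
  (Z=5, W=2, X=0, Y=2) weight 1/144
  … 15 more
Group by Z:
  weight(Z=3) = 3/64
  weight(Z=4) = 9/64
  weight(Z=5) = 1/16
Total weight = 3/64 + 9/64 + 1/16 = 1/4
P(Z=3 | obs) = 3/64 / 1/4 = 3/16
P(Z=4 | obs) = 9/64 / 1/4 = 9/16
P(Z=5 | obs) = 1/16 / 1/4 = 1/4
argmax = 4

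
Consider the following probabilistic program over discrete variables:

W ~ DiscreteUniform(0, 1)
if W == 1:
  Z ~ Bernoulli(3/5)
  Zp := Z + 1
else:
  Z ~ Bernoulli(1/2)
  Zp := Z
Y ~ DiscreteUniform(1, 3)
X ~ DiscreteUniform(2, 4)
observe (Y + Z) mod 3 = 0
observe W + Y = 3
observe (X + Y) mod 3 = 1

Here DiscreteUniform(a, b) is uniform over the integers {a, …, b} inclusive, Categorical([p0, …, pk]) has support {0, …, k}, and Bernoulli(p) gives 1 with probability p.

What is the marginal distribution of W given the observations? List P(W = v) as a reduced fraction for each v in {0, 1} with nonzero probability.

Enumerate traces; 2 have nonzero weight after conditioning:
  (W=0, Z=0, Y=3, X=4) weight 1/36
  (W=1, Z=1, Y=2, X=2) weight 1/30
Group by W:
  weight(W=0) = 1/36
  weight(W=1) = 1/30
Total weight = 1/36 + 1/30 = 11/180
P(W=0 | obs) = 1/36 / 11/180 = 5/11
P(W=1 | obs) = 1/30 / 11/180 = 6/11

P(W=0) = 5/11, P(W=1) = 6/11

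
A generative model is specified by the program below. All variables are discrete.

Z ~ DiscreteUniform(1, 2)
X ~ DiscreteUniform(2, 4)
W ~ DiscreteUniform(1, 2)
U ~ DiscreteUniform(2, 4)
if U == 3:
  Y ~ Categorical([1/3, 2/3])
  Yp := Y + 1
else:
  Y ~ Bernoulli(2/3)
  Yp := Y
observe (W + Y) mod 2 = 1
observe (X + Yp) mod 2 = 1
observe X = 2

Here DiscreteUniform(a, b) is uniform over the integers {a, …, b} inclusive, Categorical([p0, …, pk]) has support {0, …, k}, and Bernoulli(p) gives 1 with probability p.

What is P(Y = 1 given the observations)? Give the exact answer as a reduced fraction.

Enumerate traces; 6 have nonzero weight after conditioning:
  (Z=1, X=2, W=1, U=3, Y=0) weight 1/108
  (Z=1, X=2, W=2, U=2, Y=1) weight 1/54
  (Z=1, X=2, W=2, U=4, Y=1) weight 1/54
  (Z=2, X=2, W=1, U=3, Y=0) weight 1/108
  (Z=2, X=2, W=2, U=2, Y=1) weight 1/54
  (Z=2, X=2, W=2, U=4, Y=1) weight 1/54
Group by Y:
  weight(Y=0) = 1/54
  weight(Y=1) = 2/27
Total weight = 1/54 + 2/27 = 5/54
P(Y=0 | obs) = 1/54 / 5/54 = 1/5
P(Y=1 | obs) = 2/27 / 5/54 = 4/5

P(Y = 1 | obs) = 4/5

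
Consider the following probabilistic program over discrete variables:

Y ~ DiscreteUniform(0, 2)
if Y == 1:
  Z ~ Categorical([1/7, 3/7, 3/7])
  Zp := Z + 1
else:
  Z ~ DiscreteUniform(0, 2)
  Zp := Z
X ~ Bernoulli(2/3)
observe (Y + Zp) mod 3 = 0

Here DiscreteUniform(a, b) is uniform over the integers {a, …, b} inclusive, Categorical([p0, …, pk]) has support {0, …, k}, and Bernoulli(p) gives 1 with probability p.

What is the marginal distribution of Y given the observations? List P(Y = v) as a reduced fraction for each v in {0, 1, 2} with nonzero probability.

Enumerate traces; 6 have nonzero weight after conditioning:
  (Y=0, Z=0, X=0) weight 1/27
  (Y=0, Z=0, X=1) weight 2/27
  (Y=1, Z=1, X=0) weight 1/21
  (Y=1, Z=1, X=1) weight 2/21
  (Y=2, Z=1, X=0) weight 1/27
  (Y=2, Z=1, X=1) weight 2/27
Group by Y:
  weight(Y=0) = 1/9
  weight(Y=1) = 1/7
  weight(Y=2) = 1/9
Total weight = 1/9 + 1/7 + 1/9 = 23/63
P(Y=0 | obs) = 1/9 / 23/63 = 7/23
P(Y=1 | obs) = 1/7 / 23/63 = 9/23
P(Y=2 | obs) = 1/9 / 23/63 = 7/23

P(Y=0) = 7/23, P(Y=1) = 9/23, P(Y=2) = 7/23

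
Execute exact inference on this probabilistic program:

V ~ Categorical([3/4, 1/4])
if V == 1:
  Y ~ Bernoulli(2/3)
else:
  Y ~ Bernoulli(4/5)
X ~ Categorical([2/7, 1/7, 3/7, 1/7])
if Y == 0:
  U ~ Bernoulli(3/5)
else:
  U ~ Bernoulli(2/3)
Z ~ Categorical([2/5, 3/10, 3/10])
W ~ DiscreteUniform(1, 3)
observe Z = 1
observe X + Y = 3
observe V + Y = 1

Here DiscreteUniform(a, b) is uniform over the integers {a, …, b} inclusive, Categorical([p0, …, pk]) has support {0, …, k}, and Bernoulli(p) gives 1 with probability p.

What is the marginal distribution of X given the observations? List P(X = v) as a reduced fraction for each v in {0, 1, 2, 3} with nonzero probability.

P(X=2) = 108/113, P(X=3) = 5/113

Enumerate traces; 12 have nonzero weight after conditioning:
  (V=0, Y=1, X=2, U=0, Z=1, W=1) weight 3/350
  (V=0, Y=1, X=2, U=0, Z=1, W=2) weight 3/350
  (V=0, Y=1, X=2, U=0, Z=1, W=3) weight 3/350
  (V=0, Y=1, X=2, U=1, Z=1, W=1) weight 3/175
  (V=0, Y=1, X=2, U=1, Z=1, W=2) weight 3/175
  (V=0, Y=1, X=2, U=1, Z=1, W=3) weight 3/175
  (V=1, Y=0, X=3, U=0, Z=1, W=1) weight 1/2100
  (V=1, Y=0, X=3, U=0, Z=1, W=2) weight 1/2100
  … 4 more
Group by X:
  weight(X=2) = 27/350
  weight(X=3) = 1/280
Total weight = 27/350 + 1/280 = 113/1400
P(X=2 | obs) = 27/350 / 113/1400 = 108/113
P(X=3 | obs) = 1/280 / 113/1400 = 5/113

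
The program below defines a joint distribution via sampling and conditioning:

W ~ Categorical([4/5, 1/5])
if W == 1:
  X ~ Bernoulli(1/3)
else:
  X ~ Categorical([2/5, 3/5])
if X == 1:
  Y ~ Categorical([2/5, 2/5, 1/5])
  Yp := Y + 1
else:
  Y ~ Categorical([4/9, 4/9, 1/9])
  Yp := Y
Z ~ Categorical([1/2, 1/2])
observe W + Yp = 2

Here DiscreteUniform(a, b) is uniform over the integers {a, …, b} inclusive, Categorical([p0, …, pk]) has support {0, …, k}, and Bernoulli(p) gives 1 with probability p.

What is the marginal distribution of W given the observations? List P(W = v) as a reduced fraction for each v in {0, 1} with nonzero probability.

Enumerate traces; 8 have nonzero weight after conditioning:
  (W=0, X=0, Y=2, Z=0) weight 4/225
  (W=0, X=0, Y=2, Z=1) weight 4/225
  (W=0, X=1, Y=1, Z=0) weight 12/125
  (W=0, X=1, Y=1, Z=1) weight 12/125
  (W=1, X=0, Y=1, Z=0) weight 4/135
  (W=1, X=0, Y=1, Z=1) weight 4/135
  (W=1, X=1, Y=0, Z=0) weight 1/75
  (W=1, X=1, Y=0, Z=1) weight 1/75
Group by W:
  weight(W=0) = 256/1125
  weight(W=1) = 58/675
Total weight = 256/1125 + 58/675 = 1058/3375
P(W=0 | obs) = 256/1125 / 1058/3375 = 384/529
P(W=1 | obs) = 58/675 / 1058/3375 = 145/529

P(W=0) = 384/529, P(W=1) = 145/529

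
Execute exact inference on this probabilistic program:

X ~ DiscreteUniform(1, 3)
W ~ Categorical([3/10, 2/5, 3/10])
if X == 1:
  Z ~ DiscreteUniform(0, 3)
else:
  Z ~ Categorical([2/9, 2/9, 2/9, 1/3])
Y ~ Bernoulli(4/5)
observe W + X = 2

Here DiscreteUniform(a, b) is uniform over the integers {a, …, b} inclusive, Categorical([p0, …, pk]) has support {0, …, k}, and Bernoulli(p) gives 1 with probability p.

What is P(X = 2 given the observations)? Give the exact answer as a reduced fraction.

P(X = 2 | obs) = 3/7

Enumerate traces; 16 have nonzero weight after conditioning:
  (X=1, W=1, Z=0, Y=0) weight 1/150
  (X=1, W=1, Z=0, Y=1) weight 2/75
  (X=1, W=1, Z=1, Y=0) weight 1/150
  (X=1, W=1, Z=1, Y=1) weight 2/75
  (X=1, W=1, Z=2, Y=0) weight 1/150
  (X=1, W=1, Z=2, Y=1) weight 2/75
  (X=1, W=1, Z=3, Y=0) weight 1/150
  (X=1, W=1, Z=3, Y=1) weight 2/75
  (X=2, W=0, Z=0, Y=0) weight 1/225
  … 7 more
Group by X:
  weight(X=1) = 2/15
  weight(X=2) = 1/10
Total weight = 2/15 + 1/10 = 7/30
P(X=1 | obs) = 2/15 / 7/30 = 4/7
P(X=2 | obs) = 1/10 / 7/30 = 3/7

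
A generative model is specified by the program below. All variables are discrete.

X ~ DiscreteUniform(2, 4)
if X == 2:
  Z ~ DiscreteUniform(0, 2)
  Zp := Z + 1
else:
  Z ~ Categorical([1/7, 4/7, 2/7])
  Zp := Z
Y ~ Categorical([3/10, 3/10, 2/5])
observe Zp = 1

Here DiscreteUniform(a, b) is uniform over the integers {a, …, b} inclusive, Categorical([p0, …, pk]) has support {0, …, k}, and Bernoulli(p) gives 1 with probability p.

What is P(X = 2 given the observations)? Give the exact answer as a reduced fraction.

Enumerate traces; 9 have nonzero weight after conditioning:
  (X=2, Z=0, Y=0) weight 1/30
  (X=2, Z=0, Y=1) weight 1/30
  (X=2, Z=0, Y=2) weight 2/45
  (X=3, Z=1, Y=0) weight 2/35
  (X=3, Z=1, Y=1) weight 2/35
  (X=3, Z=1, Y=2) weight 8/105
  (X=4, Z=1, Y=0) weight 2/35
  (X=4, Z=1, Y=1) weight 2/35
  … 1 more
Group by X:
  weight(X=2) = 1/9
  weight(X=3) = 4/21
  weight(X=4) = 4/21
Total weight = 1/9 + 4/21 + 4/21 = 31/63
P(X=2 | obs) = 1/9 / 31/63 = 7/31
P(X=3 | obs) = 4/21 / 31/63 = 12/31
P(X=4 | obs) = 4/21 / 31/63 = 12/31

P(X = 2 | obs) = 7/31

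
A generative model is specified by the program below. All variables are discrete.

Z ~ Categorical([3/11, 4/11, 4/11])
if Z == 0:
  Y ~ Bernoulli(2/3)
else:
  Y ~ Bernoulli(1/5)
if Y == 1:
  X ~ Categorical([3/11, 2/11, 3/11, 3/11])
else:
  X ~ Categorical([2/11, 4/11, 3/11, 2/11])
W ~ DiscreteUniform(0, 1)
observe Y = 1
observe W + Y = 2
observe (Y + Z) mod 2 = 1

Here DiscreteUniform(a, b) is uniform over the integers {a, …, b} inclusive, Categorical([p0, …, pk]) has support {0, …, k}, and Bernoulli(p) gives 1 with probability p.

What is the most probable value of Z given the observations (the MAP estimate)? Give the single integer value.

argmax_v P(Z = v | obs) = 0

Enumerate traces; 8 have nonzero weight after conditioning:
  (Z=0, Y=1, X=0, W=1) weight 3/121
  (Z=0, Y=1, X=1, W=1) weight 2/121
  (Z=0, Y=1, X=2, W=1) weight 3/121
  (Z=0, Y=1, X=3, W=1) weight 3/121
  (Z=2, Y=1, X=0, W=1) weight 6/605
  (Z=2, Y=1, X=1, W=1) weight 4/605
  (Z=2, Y=1, X=2, W=1) weight 6/605
  (Z=2, Y=1, X=3, W=1) weight 6/605
Group by Z:
  weight(Z=0) = 1/11
  weight(Z=2) = 2/55
Total weight = 1/11 + 2/55 = 7/55
P(Z=0 | obs) = 1/11 / 7/55 = 5/7
P(Z=2 | obs) = 2/55 / 7/55 = 2/7
argmax = 0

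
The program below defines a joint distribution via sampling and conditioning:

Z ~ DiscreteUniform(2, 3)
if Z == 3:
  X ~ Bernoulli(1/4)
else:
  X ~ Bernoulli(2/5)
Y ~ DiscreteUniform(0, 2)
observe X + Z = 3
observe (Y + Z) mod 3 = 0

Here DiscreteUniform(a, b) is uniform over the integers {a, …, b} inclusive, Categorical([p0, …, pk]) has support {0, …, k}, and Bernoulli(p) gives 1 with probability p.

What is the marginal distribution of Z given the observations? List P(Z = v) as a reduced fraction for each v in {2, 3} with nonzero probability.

Enumerate traces; 2 have nonzero weight after conditioning:
  (Z=2, X=1, Y=1) weight 1/15
  (Z=3, X=0, Y=0) weight 1/8
Group by Z:
  weight(Z=2) = 1/15
  weight(Z=3) = 1/8
Total weight = 1/15 + 1/8 = 23/120
P(Z=2 | obs) = 1/15 / 23/120 = 8/23
P(Z=3 | obs) = 1/8 / 23/120 = 15/23

P(Z=2) = 8/23, P(Z=3) = 15/23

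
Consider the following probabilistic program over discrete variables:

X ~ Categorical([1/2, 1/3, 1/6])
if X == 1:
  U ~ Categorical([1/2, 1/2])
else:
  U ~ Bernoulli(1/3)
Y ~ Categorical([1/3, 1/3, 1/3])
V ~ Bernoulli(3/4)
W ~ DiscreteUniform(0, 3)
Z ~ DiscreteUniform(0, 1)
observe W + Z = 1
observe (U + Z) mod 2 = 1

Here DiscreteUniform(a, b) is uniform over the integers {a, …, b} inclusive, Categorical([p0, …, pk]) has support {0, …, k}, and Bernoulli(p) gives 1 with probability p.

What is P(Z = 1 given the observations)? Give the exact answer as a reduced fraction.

Enumerate traces; 36 have nonzero weight after conditioning:
  (X=0, U=0, Y=0, V=0, W=0, Z=1) weight 1/288
  (X=0, U=0, Y=0, V=1, W=0, Z=1) weight 1/96
  (X=0, U=0, Y=1, V=0, W=0, Z=1) weight 1/288
  (X=0, U=0, Y=1, V=1, W=0, Z=1) weight 1/96
  (X=0, U=0, Y=2, V=0, W=0, Z=1) weight 1/288
  (X=0, U=0, Y=2, V=1, W=0, Z=1) weight 1/96
  (X=0, U=1, Y=0, V=0, W=1, Z=0) weight 1/576
  (X=0, U=1, Y=0, V=1, W=1, Z=0) weight 1/192
  … 28 more
Group by Z:
  weight(Z=0) = 7/144
  weight(Z=1) = 11/144
Total weight = 7/144 + 11/144 = 1/8
P(Z=0 | obs) = 7/144 / 1/8 = 7/18
P(Z=1 | obs) = 11/144 / 1/8 = 11/18

P(Z = 1 | obs) = 11/18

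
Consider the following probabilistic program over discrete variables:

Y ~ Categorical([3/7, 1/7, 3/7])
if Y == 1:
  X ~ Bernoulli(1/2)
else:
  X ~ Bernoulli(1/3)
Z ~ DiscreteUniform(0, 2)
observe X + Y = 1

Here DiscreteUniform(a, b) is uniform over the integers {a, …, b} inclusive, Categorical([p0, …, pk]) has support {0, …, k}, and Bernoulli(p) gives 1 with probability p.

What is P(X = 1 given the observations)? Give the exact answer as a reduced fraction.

Enumerate traces; 6 have nonzero weight after conditioning:
  (Y=0, X=1, Z=0) weight 1/21
  (Y=0, X=1, Z=1) weight 1/21
  (Y=0, X=1, Z=2) weight 1/21
  (Y=1, X=0, Z=0) weight 1/42
  (Y=1, X=0, Z=1) weight 1/42
  (Y=1, X=0, Z=2) weight 1/42
Group by X:
  weight(X=0) = 1/14
  weight(X=1) = 1/7
Total weight = 1/14 + 1/7 = 3/14
P(X=0 | obs) = 1/14 / 3/14 = 1/3
P(X=1 | obs) = 1/7 / 3/14 = 2/3

P(X = 1 | obs) = 2/3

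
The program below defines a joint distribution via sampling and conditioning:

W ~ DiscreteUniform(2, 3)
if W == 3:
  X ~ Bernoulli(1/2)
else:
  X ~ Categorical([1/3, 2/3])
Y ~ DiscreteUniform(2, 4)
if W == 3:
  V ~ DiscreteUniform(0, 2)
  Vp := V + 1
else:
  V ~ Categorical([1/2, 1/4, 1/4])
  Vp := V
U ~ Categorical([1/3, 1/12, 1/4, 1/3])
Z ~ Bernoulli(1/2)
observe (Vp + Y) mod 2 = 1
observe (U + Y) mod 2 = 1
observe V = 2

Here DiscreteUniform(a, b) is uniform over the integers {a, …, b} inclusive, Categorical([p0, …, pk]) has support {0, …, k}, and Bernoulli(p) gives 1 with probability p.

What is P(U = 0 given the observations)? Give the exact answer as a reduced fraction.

P(U = 0 | obs) = 12/61

Enumerate traces; 24 have nonzero weight after conditioning:
  (W=2, X=0, Y=3, V=2, U=0, Z=0) weight 1/432
  (W=2, X=0, Y=3, V=2, U=0, Z=1) weight 1/432
  (W=2, X=0, Y=3, V=2, U=2, Z=0) weight 1/576
  (W=2, X=0, Y=3, V=2, U=2, Z=1) weight 1/576
  (W=2, X=1, Y=3, V=2, U=0, Z=0) weight 1/216
  (W=2, X=1, Y=3, V=2, U=0, Z=1) weight 1/216
  (W=2, X=1, Y=3, V=2, U=2, Z=0) weight 1/288
  (W=2, X=1, Y=3, V=2, U=2, Z=1) weight 1/288
  (W=3, X=0, Y=2, V=2, U=1, Z=0) weight 1/864
  (W=3, X=0, Y=2, V=2, U=3, Z=0) weight 1/216
  … 14 more
Group by U:
  weight(U=0) = 1/72
  weight(U=1) = 1/108
  weight(U=2) = 1/96
  weight(U=3) = 1/27
Total weight = 1/72 + 1/108 + 1/96 + 1/27 = 61/864
P(U=0 | obs) = 1/72 / 61/864 = 12/61
P(U=1 | obs) = 1/108 / 61/864 = 8/61
P(U=2 | obs) = 1/96 / 61/864 = 9/61
P(U=3 | obs) = 1/27 / 61/864 = 32/61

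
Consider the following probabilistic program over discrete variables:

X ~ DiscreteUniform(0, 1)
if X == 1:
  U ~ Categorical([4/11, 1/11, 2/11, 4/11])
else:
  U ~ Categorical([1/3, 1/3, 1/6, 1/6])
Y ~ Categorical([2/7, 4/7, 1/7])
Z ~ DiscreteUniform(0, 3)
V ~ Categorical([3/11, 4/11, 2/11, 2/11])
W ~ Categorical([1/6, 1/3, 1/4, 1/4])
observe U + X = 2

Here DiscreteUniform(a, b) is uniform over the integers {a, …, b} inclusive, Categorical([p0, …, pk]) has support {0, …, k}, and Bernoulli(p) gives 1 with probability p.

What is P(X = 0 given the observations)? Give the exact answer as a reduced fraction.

P(X = 0 | obs) = 11/17

Enumerate traces; 384 have nonzero weight after conditioning:
  (X=0, U=2, Y=0, Z=0, V=0, W=0) weight 1/3696
  (X=0, U=2, Y=0, Z=0, V=0, W=1) weight 1/1848
  (X=0, U=2, Y=0, Z=0, V=0, W=2) weight 1/2464
  (X=0, U=2, Y=0, Z=0, V=0, W=3) weight 1/2464
  (X=0, U=2, Y=0, Z=0, V=1, W=0) weight 1/2772
  (X=0, U=2, Y=0, Z=0, V=1, W=1) weight 1/1386
  (X=0, U=2, Y=0, Z=0, V=1, W=2) weight 1/1848
  (X=0, U=2, Y=0, Z=0, V=1, W=3) weight 1/1848
  (X=1, U=1, Y=0, Z=0, V=0, W=0) weight 1/6776
  … 375 more
Group by X:
  weight(X=0) = 1/12
  weight(X=1) = 1/22
Total weight = 1/12 + 1/22 = 17/132
P(X=0 | obs) = 1/12 / 17/132 = 11/17
P(X=1 | obs) = 1/22 / 17/132 = 6/17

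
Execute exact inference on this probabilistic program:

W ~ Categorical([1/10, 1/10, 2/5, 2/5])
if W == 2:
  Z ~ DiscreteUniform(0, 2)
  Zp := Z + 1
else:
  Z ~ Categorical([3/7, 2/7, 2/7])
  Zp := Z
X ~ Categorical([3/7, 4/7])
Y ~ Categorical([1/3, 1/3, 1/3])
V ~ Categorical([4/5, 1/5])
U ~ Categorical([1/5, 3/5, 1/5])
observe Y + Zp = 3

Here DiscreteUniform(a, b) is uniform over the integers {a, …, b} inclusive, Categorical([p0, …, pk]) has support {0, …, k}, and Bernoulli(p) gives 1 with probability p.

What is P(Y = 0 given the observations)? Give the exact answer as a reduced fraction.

Enumerate traces; 108 have nonzero weight after conditioning:
  (W=0, Z=1, X=0, Y=2, V=0, U=0) weight 4/6125
  (W=0, Z=1, X=0, Y=2, V=0, U=1) weight 12/6125
  (W=0, Z=1, X=0, Y=2, V=0, U=2) weight 4/6125
  (W=0, Z=1, X=0, Y=2, V=1, U=0) weight 1/6125
  (W=0, Z=1, X=0, Y=2, V=1, U=1) weight 3/6125
  (W=0, Z=1, X=0, Y=2, V=1, U=2) weight 1/6125
  (W=0, Z=1, X=1, Y=2, V=0, U=0) weight 16/18375
  (W=0, Z=1, X=1, Y=2, V=0, U=1) weight 16/6125
  (W=0, Z=2, X=0, Y=1, V=0, U=0) weight 4/6125
  (W=2, Z=2, X=0, Y=0, V=0, U=0) weight 8/2625
  … 98 more
Group by Y:
  weight(Y=0) = 2/45
  weight(Y=1) = 32/315
  weight(Y=2) = 32/315
Total weight = 2/45 + 32/315 + 32/315 = 26/105
P(Y=0 | obs) = 2/45 / 26/105 = 7/39
P(Y=1 | obs) = 32/315 / 26/105 = 16/39
P(Y=2 | obs) = 32/315 / 26/105 = 16/39

P(Y = 0 | obs) = 7/39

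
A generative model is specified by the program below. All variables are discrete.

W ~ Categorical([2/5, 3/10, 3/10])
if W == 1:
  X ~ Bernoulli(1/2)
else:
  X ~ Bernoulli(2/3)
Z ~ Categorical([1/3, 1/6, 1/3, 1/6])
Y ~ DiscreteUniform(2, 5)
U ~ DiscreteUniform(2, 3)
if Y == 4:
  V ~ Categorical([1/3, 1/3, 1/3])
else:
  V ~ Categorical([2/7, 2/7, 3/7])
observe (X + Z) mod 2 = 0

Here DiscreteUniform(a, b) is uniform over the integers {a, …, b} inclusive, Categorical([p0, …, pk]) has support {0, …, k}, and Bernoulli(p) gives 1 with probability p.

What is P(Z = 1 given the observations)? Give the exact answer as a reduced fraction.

P(Z = 1 | obs) = 37/166

Enumerate traces; 288 have nonzero weight after conditioning:
  (W=0, X=0, Z=0, Y=2, U=2, V=0) weight 1/630
  (W=0, X=0, Z=0, Y=2, U=2, V=1) weight 1/630
  (W=0, X=0, Z=0, Y=2, U=2, V=2) weight 1/420
  (W=0, X=0, Z=0, Y=2, U=3, V=0) weight 1/630
  (W=0, X=0, Z=0, Y=2, U=3, V=1) weight 1/630
  (W=0, X=0, Z=0, Y=2, U=3, V=2) weight 1/420
  (W=0, X=0, Z=0, Y=3, U=2, V=0) weight 1/630
  (W=0, X=0, Z=0, Y=3, U=2, V=1) weight 1/630
  (W=0, X=0, Z=2, Y=2, U=2, V=0) weight 1/630
  (W=0, X=1, Z=1, Y=2, U=2, V=0) weight 1/630
  … 278 more
Group by Z:
  weight(Z=0) = 23/180
  weight(Z=1) = 37/360
  weight(Z=2) = 23/180
  weight(Z=3) = 37/360
Total weight = 23/180 + 37/360 + 23/180 + 37/360 = 83/180
P(Z=0 | obs) = 23/180 / 83/180 = 23/83
P(Z=1 | obs) = 37/360 / 83/180 = 37/166
P(Z=2 | obs) = 23/180 / 83/180 = 23/83
P(Z=3 | obs) = 37/360 / 83/180 = 37/166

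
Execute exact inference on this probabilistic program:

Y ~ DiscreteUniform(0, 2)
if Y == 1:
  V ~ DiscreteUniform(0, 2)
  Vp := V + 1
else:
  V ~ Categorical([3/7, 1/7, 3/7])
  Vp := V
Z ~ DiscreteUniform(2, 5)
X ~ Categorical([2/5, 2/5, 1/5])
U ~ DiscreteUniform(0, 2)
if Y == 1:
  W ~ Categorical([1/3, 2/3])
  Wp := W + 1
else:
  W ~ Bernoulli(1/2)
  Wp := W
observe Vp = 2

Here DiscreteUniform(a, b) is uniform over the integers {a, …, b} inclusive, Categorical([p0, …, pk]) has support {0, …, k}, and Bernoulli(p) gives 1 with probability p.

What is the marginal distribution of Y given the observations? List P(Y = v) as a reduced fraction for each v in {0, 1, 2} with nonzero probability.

Enumerate traces; 216 have nonzero weight after conditioning:
  (Y=0, V=2, Z=2, X=0, U=0, W=0) weight 1/420
  (Y=0, V=2, Z=2, X=0, U=0, W=1) weight 1/420
  (Y=0, V=2, Z=2, X=0, U=1, W=0) weight 1/420
  (Y=0, V=2, Z=2, X=0, U=1, W=1) weight 1/420
  (Y=0, V=2, Z=2, X=0, U=2, W=0) weight 1/420
  (Y=0, V=2, Z=2, X=0, U=2, W=1) weight 1/420
  (Y=0, V=2, Z=2, X=1, U=0, W=0) weight 1/420
  (Y=0, V=2, Z=2, X=1, U=0, W=1) weight 1/420
  (Y=1, V=1, Z=2, X=0, U=0, W=0) weight 1/810
  (Y=2, V=2, Z=2, X=0, U=0, W=0) weight 1/420
  … 206 more
Group by Y:
  weight(Y=0) = 1/7
  weight(Y=1) = 1/9
  weight(Y=2) = 1/7
Total weight = 1/7 + 1/9 + 1/7 = 25/63
P(Y=0 | obs) = 1/7 / 25/63 = 9/25
P(Y=1 | obs) = 1/9 / 25/63 = 7/25
P(Y=2 | obs) = 1/7 / 25/63 = 9/25

P(Y=0) = 9/25, P(Y=1) = 7/25, P(Y=2) = 9/25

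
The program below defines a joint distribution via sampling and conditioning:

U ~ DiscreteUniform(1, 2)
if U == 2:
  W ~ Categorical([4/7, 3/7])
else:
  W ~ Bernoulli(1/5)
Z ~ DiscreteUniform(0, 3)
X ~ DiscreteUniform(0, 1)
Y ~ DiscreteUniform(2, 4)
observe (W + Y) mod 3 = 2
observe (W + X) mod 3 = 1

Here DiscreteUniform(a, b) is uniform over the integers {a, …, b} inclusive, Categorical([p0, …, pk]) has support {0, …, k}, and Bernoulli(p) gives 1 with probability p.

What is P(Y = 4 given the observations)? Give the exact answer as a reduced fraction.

P(Y = 4 | obs) = 11/35

Enumerate traces; 16 have nonzero weight after conditioning:
  (U=1, W=0, Z=0, X=1, Y=2) weight 1/60
  (U=1, W=0, Z=1, X=1, Y=2) weight 1/60
  (U=1, W=0, Z=2, X=1, Y=2) weight 1/60
  (U=1, W=0, Z=3, X=1, Y=2) weight 1/60
  (U=1, W=1, Z=0, X=0, Y=4) weight 1/240
  (U=1, W=1, Z=1, X=0, Y=4) weight 1/240
  (U=1, W=1, Z=2, X=0, Y=4) weight 1/240
  (U=1, W=1, Z=3, X=0, Y=4) weight 1/240
  … 8 more
Group by Y:
  weight(Y=2) = 4/35
  weight(Y=4) = 11/210
Total weight = 4/35 + 11/210 = 1/6
P(Y=2 | obs) = 4/35 / 1/6 = 24/35
P(Y=4 | obs) = 11/210 / 1/6 = 11/35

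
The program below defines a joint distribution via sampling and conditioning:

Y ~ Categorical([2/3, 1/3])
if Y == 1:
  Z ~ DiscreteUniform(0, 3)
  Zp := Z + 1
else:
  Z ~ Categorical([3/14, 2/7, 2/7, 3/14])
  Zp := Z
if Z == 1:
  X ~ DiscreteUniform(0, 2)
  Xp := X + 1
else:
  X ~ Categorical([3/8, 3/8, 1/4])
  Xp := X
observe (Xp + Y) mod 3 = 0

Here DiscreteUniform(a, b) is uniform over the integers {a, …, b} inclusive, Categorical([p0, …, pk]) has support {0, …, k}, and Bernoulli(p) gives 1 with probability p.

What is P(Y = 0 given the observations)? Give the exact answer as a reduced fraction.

P(Y = 0 | obs) = 244/335

Enumerate traces; 8 have nonzero weight after conditioning:
  (Y=0, Z=0, X=0) weight 3/56
  (Y=0, Z=1, X=2) weight 4/63
  (Y=0, Z=2, X=0) weight 1/14
  (Y=0, Z=3, X=0) weight 3/56
  (Y=1, Z=0, X=2) weight 1/48
  (Y=1, Z=1, X=1) weight 1/36
  (Y=1, Z=2, X=2) weight 1/48
  (Y=1, Z=3, X=2) weight 1/48
Group by Y:
  weight(Y=0) = 61/252
  weight(Y=1) = 13/144
Total weight = 61/252 + 13/144 = 335/1008
P(Y=0 | obs) = 61/252 / 335/1008 = 244/335
P(Y=1 | obs) = 13/144 / 335/1008 = 91/335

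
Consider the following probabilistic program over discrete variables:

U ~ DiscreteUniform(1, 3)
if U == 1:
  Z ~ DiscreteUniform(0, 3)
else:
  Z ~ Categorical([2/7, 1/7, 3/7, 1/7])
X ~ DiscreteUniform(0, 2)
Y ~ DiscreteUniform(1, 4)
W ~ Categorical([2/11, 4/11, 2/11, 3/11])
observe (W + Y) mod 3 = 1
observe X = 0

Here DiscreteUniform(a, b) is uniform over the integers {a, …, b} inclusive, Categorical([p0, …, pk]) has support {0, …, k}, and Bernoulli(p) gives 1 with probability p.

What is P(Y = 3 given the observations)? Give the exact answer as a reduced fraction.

P(Y = 3 | obs) = 1/4

Enumerate traces; 72 have nonzero weight after conditioning:
  (U=1, Z=0, X=0, Y=1, W=0) weight 1/792
  (U=1, Z=0, X=0, Y=1, W=3) weight 1/528
  (U=1, Z=0, X=0, Y=2, W=2) weight 1/792
  (U=1, Z=0, X=0, Y=3, W=1) weight 1/396
  (U=1, Z=0, X=0, Y=4, W=0) weight 1/792
  (U=1, Z=0, X=0, Y=4, W=3) weight 1/528
  (U=1, Z=1, X=0, Y=1, W=0) weight 1/792
  (U=1, Z=1, X=0, Y=1, W=3) weight 1/528
  … 64 more
Group by Y:
  weight(Y=1) = 5/132
  weight(Y=2) = 1/66
  weight(Y=3) = 1/33
  weight(Y=4) = 5/132
Total weight = 5/132 + 1/66 + 1/33 + 5/132 = 4/33
P(Y=1 | obs) = 5/132 / 4/33 = 5/16
P(Y=2 | obs) = 1/66 / 4/33 = 1/8
P(Y=3 | obs) = 1/33 / 4/33 = 1/4
P(Y=4 | obs) = 5/132 / 4/33 = 5/16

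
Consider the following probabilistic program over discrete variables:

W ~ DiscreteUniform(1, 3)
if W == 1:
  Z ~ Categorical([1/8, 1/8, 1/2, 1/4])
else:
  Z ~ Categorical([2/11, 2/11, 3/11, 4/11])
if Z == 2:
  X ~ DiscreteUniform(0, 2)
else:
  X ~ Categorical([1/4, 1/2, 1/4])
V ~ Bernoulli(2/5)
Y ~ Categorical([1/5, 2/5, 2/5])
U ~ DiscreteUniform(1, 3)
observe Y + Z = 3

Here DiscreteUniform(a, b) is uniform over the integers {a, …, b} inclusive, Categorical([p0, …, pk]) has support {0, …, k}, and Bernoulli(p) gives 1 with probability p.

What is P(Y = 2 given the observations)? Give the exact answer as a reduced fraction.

P(Y = 2 | obs) = 43/178

Enumerate traces; 162 have nonzero weight after conditioning:
  (W=1, Z=1, X=0, V=0, Y=2, U=1) weight 1/1200
  (W=1, Z=1, X=0, V=0, Y=2, U=2) weight 1/1200
  (W=1, Z=1, X=0, V=0, Y=2, U=3) weight 1/1200
  (W=1, Z=1, X=0, V=1, Y=2, U=1) weight 1/1800
  (W=1, Z=1, X=0, V=1, Y=2, U=2) weight 1/1800
  (W=1, Z=1, X=0, V=1, Y=2, U=3) weight 1/1800
  (W=1, Z=1, X=1, V=0, Y=2, U=1) weight 1/600
  (W=1, Z=1, X=1, V=0, Y=2, U=2) weight 1/600
  (W=1, Z=2, X=0, V=0, Y=1, U=1) weight 1/225
  (W=1, Z=3, X=0, V=0, Y=0, U=1) weight 1/1200
  … 152 more
Group by Y:
  weight(Y=0) = 43/660
  weight(Y=1) = 23/165
  weight(Y=2) = 43/660
Total weight = 43/660 + 23/165 + 43/660 = 89/330
P(Y=0 | obs) = 43/660 / 89/330 = 43/178
P(Y=1 | obs) = 23/165 / 89/330 = 46/89
P(Y=2 | obs) = 43/660 / 89/330 = 43/178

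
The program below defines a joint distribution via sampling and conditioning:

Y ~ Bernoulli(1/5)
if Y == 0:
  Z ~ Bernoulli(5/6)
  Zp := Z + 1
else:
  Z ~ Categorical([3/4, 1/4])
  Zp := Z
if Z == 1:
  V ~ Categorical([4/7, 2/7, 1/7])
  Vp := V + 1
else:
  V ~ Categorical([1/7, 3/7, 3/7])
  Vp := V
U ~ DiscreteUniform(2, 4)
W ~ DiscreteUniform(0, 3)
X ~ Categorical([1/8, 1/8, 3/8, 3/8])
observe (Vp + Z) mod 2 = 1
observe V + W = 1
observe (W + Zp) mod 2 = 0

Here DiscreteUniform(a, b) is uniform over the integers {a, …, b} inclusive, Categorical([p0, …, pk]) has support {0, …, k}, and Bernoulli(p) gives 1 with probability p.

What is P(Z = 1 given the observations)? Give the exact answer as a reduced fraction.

Enumerate traces; 24 have nonzero weight after conditioning:
  (Y=0, Z=1, V=1, U=2, W=0, X=0) weight 1/504
  (Y=0, Z=1, V=1, U=2, W=0, X=1) weight 1/504
  (Y=0, Z=1, V=1, U=2, W=0, X=2) weight 1/168
  (Y=0, Z=1, V=1, U=2, W=0, X=3) weight 1/168
  (Y=0, Z=1, V=1, U=3, W=0, X=0) weight 1/504
  (Y=0, Z=1, V=1, U=3, W=0, X=1) weight 1/504
  (Y=0, Z=1, V=1, U=3, W=0, X=2) weight 1/168
  (Y=0, Z=1, V=1, U=3, W=0, X=3) weight 1/168
  (Y=1, Z=0, V=1, U=2, W=0, X=0) weight 3/4480
  … 15 more
Group by Z:
  weight(Z=0) = 9/560
  weight(Z=1) = 1/21
Total weight = 9/560 + 1/21 = 107/1680
P(Z=0 | obs) = 9/560 / 107/1680 = 27/107
P(Z=1 | obs) = 1/21 / 107/1680 = 80/107

P(Z = 1 | obs) = 80/107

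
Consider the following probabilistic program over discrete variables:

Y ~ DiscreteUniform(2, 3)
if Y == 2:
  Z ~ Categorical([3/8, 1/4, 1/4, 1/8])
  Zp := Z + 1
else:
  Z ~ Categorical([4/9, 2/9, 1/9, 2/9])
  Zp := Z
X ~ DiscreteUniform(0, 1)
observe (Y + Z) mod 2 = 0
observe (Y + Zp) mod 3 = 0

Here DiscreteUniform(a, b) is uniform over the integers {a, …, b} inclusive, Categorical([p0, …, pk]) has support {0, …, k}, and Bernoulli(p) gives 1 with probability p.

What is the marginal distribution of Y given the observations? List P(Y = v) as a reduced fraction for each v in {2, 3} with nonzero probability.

P(Y=2) = 27/43, P(Y=3) = 16/43

Enumerate traces; 4 have nonzero weight after conditioning:
  (Y=2, Z=0, X=0) weight 3/32
  (Y=2, Z=0, X=1) weight 3/32
  (Y=3, Z=3, X=0) weight 1/18
  (Y=3, Z=3, X=1) weight 1/18
Group by Y:
  weight(Y=2) = 3/16
  weight(Y=3) = 1/9
Total weight = 3/16 + 1/9 = 43/144
P(Y=2 | obs) = 3/16 / 43/144 = 27/43
P(Y=3 | obs) = 1/9 / 43/144 = 16/43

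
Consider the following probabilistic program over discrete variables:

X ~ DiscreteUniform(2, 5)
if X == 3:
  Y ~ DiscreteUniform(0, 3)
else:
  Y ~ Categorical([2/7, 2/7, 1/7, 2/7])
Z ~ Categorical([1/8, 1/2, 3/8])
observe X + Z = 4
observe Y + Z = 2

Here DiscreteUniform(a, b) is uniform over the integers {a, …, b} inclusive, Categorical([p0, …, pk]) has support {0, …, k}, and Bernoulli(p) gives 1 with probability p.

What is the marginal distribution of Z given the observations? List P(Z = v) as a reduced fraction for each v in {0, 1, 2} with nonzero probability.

Enumerate traces; 3 have nonzero weight after conditioning:
  (X=2, Y=0, Z=2) weight 3/112
  (X=3, Y=1, Z=1) weight 1/32
  (X=4, Y=2, Z=0) weight 1/224
Group by Z:
  weight(Z=0) = 1/224
  weight(Z=1) = 1/32
  weight(Z=2) = 3/112
Total weight = 1/224 + 1/32 + 3/112 = 1/16
P(Z=0 | obs) = 1/224 / 1/16 = 1/14
P(Z=1 | obs) = 1/32 / 1/16 = 1/2
P(Z=2 | obs) = 3/112 / 1/16 = 3/7

P(Z=0) = 1/14, P(Z=1) = 1/2, P(Z=2) = 3/7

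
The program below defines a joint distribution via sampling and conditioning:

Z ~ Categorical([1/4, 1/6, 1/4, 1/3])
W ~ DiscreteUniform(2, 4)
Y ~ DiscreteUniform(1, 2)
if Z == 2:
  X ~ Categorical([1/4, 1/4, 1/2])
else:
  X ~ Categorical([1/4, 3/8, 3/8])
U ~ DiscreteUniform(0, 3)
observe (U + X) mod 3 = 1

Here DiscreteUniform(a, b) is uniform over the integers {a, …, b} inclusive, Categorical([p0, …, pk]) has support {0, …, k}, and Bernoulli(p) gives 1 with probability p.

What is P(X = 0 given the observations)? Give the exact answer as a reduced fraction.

P(X = 0 | obs) = 8/43

Enumerate traces; 96 have nonzero weight after conditioning:
  (Z=0, W=2, Y=1, X=0, U=1) weight 1/384
  (Z=0, W=2, Y=1, X=1, U=0) weight 1/256
  (Z=0, W=2, Y=1, X=1, U=3) weight 1/256
  (Z=0, W=2, Y=1, X=2, U=2) weight 1/256
  (Z=0, W=2, Y=2, X=0, U=1) weight 1/384
  (Z=0, W=2, Y=2, X=1, U=0) weight 1/256
  (Z=0, W=2, Y=2, X=1, U=3) weight 1/256
  (Z=0, W=2, Y=2, X=2, U=2) weight 1/256
  … 88 more
Group by X:
  weight(X=0) = 1/16
  weight(X=1) = 11/64
  weight(X=2) = 13/128
Total weight = 1/16 + 11/64 + 13/128 = 43/128
P(X=0 | obs) = 1/16 / 43/128 = 8/43
P(X=1 | obs) = 11/64 / 43/128 = 22/43
P(X=2 | obs) = 13/128 / 43/128 = 13/43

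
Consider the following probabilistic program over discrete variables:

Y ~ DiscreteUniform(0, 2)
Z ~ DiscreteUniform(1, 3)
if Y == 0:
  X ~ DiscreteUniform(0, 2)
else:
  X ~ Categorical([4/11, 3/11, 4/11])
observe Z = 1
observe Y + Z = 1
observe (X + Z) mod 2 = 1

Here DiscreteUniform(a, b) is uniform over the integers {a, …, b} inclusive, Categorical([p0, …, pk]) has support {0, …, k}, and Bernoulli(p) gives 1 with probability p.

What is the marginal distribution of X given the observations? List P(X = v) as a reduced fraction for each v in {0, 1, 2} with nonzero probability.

P(X=0) = 1/2, P(X=2) = 1/2

Enumerate traces; 2 have nonzero weight after conditioning:
  (Y=0, Z=1, X=0) weight 1/27
  (Y=0, Z=1, X=2) weight 1/27
Group by X:
  weight(X=0) = 1/27
  weight(X=2) = 1/27
Total weight = 1/27 + 1/27 = 2/27
P(X=0 | obs) = 1/27 / 2/27 = 1/2
P(X=2 | obs) = 1/27 / 2/27 = 1/2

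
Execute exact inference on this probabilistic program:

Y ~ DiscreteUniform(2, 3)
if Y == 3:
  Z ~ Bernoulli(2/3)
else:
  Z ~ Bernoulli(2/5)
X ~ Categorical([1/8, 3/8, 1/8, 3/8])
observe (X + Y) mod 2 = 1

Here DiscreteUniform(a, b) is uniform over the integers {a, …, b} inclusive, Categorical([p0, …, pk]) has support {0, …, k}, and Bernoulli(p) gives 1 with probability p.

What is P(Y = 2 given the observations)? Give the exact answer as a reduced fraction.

Enumerate traces; 8 have nonzero weight after conditioning:
  (Y=2, Z=0, X=1) weight 9/80
  (Y=2, Z=0, X=3) weight 9/80
  (Y=2, Z=1, X=1) weight 3/40
  (Y=2, Z=1, X=3) weight 3/40
  (Y=3, Z=0, X=0) weight 1/48
  (Y=3, Z=0, X=2) weight 1/48
  (Y=3, Z=1, X=0) weight 1/24
  (Y=3, Z=1, X=2) weight 1/24
Group by Y:
  weight(Y=2) = 3/8
  weight(Y=3) = 1/8
Total weight = 3/8 + 1/8 = 1/2
P(Y=2 | obs) = 3/8 / 1/2 = 3/4
P(Y=3 | obs) = 1/8 / 1/2 = 1/4

P(Y = 2 | obs) = 3/4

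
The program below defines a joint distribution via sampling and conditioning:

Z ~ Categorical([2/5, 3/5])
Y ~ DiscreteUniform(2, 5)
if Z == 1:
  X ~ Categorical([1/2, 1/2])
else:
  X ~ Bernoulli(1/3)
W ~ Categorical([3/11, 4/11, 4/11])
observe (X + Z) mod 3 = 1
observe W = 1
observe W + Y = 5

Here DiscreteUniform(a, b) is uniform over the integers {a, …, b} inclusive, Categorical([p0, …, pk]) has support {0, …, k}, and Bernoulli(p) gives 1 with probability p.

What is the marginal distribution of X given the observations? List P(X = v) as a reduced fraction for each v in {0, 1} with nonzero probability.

P(X=0) = 9/13, P(X=1) = 4/13

Enumerate traces; 2 have nonzero weight after conditioning:
  (Z=0, Y=4, X=1, W=1) weight 2/165
  (Z=1, Y=4, X=0, W=1) weight 3/110
Group by X:
  weight(X=0) = 3/110
  weight(X=1) = 2/165
Total weight = 3/110 + 2/165 = 13/330
P(X=0 | obs) = 3/110 / 13/330 = 9/13
P(X=1 | obs) = 2/165 / 13/330 = 4/13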